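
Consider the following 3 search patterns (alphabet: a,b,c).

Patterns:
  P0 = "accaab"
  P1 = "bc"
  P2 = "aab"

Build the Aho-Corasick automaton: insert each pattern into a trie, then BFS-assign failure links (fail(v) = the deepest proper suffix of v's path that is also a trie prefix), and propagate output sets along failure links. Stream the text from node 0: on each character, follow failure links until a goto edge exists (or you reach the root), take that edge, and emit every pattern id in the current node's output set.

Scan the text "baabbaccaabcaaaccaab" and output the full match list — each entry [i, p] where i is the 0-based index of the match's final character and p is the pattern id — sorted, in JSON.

Build automaton:
Trie nodes:
  0='ε' goto a→1 b→7
  1='a' goto a→9 c→2
  2='ac' goto c→3
  3='acc' goto a→4
  4='acca' goto a→5
  5='accaa' goto b→6
  6='accaab' goto ·  [P0 ends]
  7='b' goto c→8
  8='bc' goto ·  [P1 ends]
  9='aa' goto b→10
  10='aab' goto ·  [P2 ends]

BFS fail/out derivation:
  n1('a'): parent n0 fail=0; on 'a' 0 → fail=0;  out ∅∪∅=∅
  n7('b'): parent n0 fail=0; on 'b' 0 → fail=0;  out ∅∪∅=∅
  n2('ac'): parent n1 fail=0; on 'c' 0 → fail=0;  out ∅∪∅=∅
  n8('bc'): parent n7 fail=0; on 'c' 0 → fail=0;  out {1}∪∅={1}
  n9('aa'): parent n1 fail=0; on 'a' 0 → fail=1;  out ∅∪∅=∅
  n3('acc'): parent n2 fail=0; on 'c' 0 → fail=0;  out ∅∪∅=∅
  n10('aab'): parent n9 fail=1; on 'b' 1→0 → fail=7;  out {2}∪∅={2}
  n4('acca'): parent n3 fail=0; on 'a' 0 → fail=1;  out ∅∪∅=∅
  n5('accaa'): parent n4 fail=1; on 'a' 1 → fail=9;  out ∅∪∅=∅
  n6('accaab'): parent n5 fail=9; on 'b' 9 → fail=10;  out {0}∪{2}={0,2}

Run:
pos 0 'b': at 7
pos 1 'a': at 1 (fail-walked)
pos 2 'a': at 9
pos 3 'b': at 10  ** P2@[1:3]
pos 4 'b': at 7 (fail-walked)
pos 5 'a': at 1 (fail-walked)
pos 6 'c': at 2
pos 7 'c': at 3
pos 8 'a': at 4
pos 9 'a': at 5
pos 10 'b': at 6  ** P0@[5:10],P2@[8:10]
pos 11 'c': at 8 (fail-walked)  ** P1@[10:11]
pos 12 'a': at 1 (fail-walked)
pos 13 'a': at 9
pos 14 'a': at 9 (fail-walked)
pos 15 'c': at 2 (fail-walked)
pos 16 'c': at 3
pos 17 'a': at 4
pos 18 'a': at 5
pos 19 'b': at 6  ** P0@[14:19],P2@[17:19]

Result: [[3,2],[10,0],[10,2],[11,1],[19,0],[19,2]]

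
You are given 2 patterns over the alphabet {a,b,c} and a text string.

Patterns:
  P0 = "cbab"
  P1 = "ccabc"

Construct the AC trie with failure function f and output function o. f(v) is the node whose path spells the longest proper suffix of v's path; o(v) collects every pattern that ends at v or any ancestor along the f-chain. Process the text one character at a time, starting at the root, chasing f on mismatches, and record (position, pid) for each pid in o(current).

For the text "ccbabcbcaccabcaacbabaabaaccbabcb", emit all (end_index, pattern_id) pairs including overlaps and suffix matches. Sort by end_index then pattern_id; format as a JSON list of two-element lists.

Build automaton:
Trie nodes:
  0='ε' goto c→1
  1='c' goto b→2 c→5
  2='cb' goto a→3
  3='cba' goto b→4
  4='cbab' goto ·  ←P0
  5='cc' goto a→6
  6='cca' goto b→7
  7='ccab' goto c→8
  8='ccabc' goto ·  ←P1

BFS fail/out derivation:
  n1('c'): parent n0 fail=0; on 'c' 0 → fail=0;  out ∅∪∅=∅
  n2('cb'): parent n1 fail=0; on 'b' 0 → fail=0;  out ∅∪∅=∅
  n5('cc'): parent n1 fail=0; on 'c' 0 → fail=1;  out ∅∪∅=∅
  n3('cba'): parent n2 fail=0; on 'a' 0 → fail=0;  out ∅∪∅=∅
  n6('cca'): parent n5 fail=1; on 'a' 1→0 → fail=0;  out ∅∪∅=∅
  n4('cbab'): parent n3 fail=0; on 'b' 0 → fail=0;  out {0}∪∅={0}
  n7('ccab'): parent n6 fail=0; on 'b' 0 → fail=0;  out ∅∪∅=∅
  n8('ccabc'): parent n7 fail=0; on 'c' 0 → fail=1;  out {1}∪∅={1}

Run:
pos 0 'c': at 1
pos 1 'c': at 5
pos 2 'b': at 2 ·f
pos 3 'a': at 3
pos 4 'b': at 4  → match P0@[1:4]
pos 5 'c': at 1 ·f
pos 6 'b': at 2
pos 7 'c': at 1 ·f
pos 8 'a': at 0 ·f
pos 9 'c': at 1
pos 10 'c': at 5
pos 11 'a': at 6
pos 12 'b': at 7
pos 13 'c': at 8  → match P1@[9:13]
pos 14 'a': at 0 ·f
pos 15 'a': at 0
pos 16 'c': at 1
pos 17 'b': at 2
pos 18 'a': at 3
pos 19 'b': at 4  → match P0@[16:19]
pos 20 'a': at 0 ·f
pos 21 'a': at 0
pos 22 'b': at 0
pos 23 'a': at 0
pos 24 'a': at 0
pos 25 'c': at 1
pos 26 'c': at 5
pos 27 'b': at 2 ·f
pos 28 'a': at 3
pos 29 'b': at 4  → match P0@[26:29]
pos 30 'c': at 1 ·f
pos 31 'b': at 2

Matches: [[4,0],[13,1],[19,0],[29,0]]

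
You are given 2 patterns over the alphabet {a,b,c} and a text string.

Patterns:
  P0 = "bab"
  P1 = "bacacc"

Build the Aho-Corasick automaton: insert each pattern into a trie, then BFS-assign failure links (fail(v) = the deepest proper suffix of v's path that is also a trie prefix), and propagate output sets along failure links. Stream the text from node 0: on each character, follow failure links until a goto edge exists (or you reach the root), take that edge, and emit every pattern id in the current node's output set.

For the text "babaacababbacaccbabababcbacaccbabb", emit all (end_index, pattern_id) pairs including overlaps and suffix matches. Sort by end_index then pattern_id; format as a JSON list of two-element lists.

Build automaton:
Trie nodes:
  n0 'ε': b→1
  n1 'b': a→2
  n2 'ba': b→3 c→4
  n3 'bab': ·  [P0 ends]
  n4 'bac': a→5
  n5 'baca': c→6
  n6 'bacac': c→7
  n7 'bacacc': ·  [P1 ends]

BFS fail/out derivation:
  fail(1) 'b': from fail(0)=0 chase 'b': 0 ⇒ 0;  out=∅∪out(0)=∅
  fail(2) 'ba': from fail(1)=0 chase 'a': 0 ⇒ 0;  out=∅∪out(0)=∅
  fail(3) 'bab': from fail(2)=0 chase 'b': 0 ⇒ 1;  out={0}∪out(1)={0}
  fail(4) 'bac': from fail(2)=0 chase 'c': 0 ⇒ 0;  out=∅∪out(0)=∅
  fail(5) 'baca': from fail(4)=0 chase 'a': 0 ⇒ 0;  out=∅∪out(0)=∅
  fail(6) 'bacac': from fail(5)=0 chase 'c': 0 ⇒ 0;  out=∅∪out(0)=∅
  fail(7) 'bacacc': from fail(6)=0 chase 'c': 0 ⇒ 0;  out={1}∪out(0)={1}

Scan:
[0] read 'b'  n0⇒n1
[1] read 'a'  n1⇒n2
[2] read 'b'  n2⇒n3  emit P0@[0:2]
[3] read 'a'  n3⇒n2 (fail-walked)
[4] read 'a'  n2⇒n0 (fail-walked)
[5] read 'c'  n0⇒n0
[6] read 'a'  n0⇒n0
[7] read 'b'  n0⇒n1
[8] read 'a'  n1⇒n2
[9] read 'b'  n2⇒n3  emit P0@[7:9]
[10] read 'b'  n3⇒n1 (fail-walked)
[11] read 'a'  n1⇒n2
[12] read 'c'  n2⇒n4
[13] read 'a'  n4⇒n5
[14] read 'c'  n5⇒n6
[15] read 'c'  n6⇒n7  emit P1@[10:15]
[16] read 'b'  n7⇒n1 (fail-walked)
[17] read 'a'  n1⇒n2
[18] read 'b'  n2⇒n3  emit P0@[16:18]
[19] read 'a'  n3⇒n2 (fail-walked)
[20] read 'b'  n2⇒n3  emit P0@[18:20]
[21] read 'a'  n3⇒n2 (fail-walked)
[22] read 'b'  n2⇒n3  emit P0@[20:22]
[23] read 'c'  n3⇒n0 (fail-walked)
[24] read 'b'  n0⇒n1
[25] read 'a'  n1⇒n2
[26] read 'c'  n2⇒n4
[27] read 'a'  n4⇒n5
[28] read 'c'  n5⇒n6
[29] read 'c'  n6⇒n7  emit P1@[24:29]
[30] read 'b'  n7⇒n1 (fail-walked)
[31] read 'a'  n1⇒n2
[32] read 'b'  n2⇒n3  emit P0@[30:32]
[33] read 'b'  n3⇒n1 (fail-walked)

All matches (sorted): [[2,0],[9,0],[15,1],[18,0],[20,0],[22,0],[29,1],[32,0]]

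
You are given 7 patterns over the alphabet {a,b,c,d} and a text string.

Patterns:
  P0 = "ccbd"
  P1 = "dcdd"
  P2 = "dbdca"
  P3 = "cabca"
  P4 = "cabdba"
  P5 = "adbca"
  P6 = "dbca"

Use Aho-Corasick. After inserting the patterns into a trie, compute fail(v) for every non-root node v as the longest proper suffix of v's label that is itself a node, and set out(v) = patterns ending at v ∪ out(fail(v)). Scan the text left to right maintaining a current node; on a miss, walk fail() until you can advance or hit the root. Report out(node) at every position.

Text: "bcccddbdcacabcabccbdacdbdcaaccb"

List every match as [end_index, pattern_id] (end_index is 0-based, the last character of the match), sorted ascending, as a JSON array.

Build:
Trie nodes:
  0='ε' goto a→20 c→1 d→5
  1='c' goto a→13 c→2
  2='cc' goto b→3
  3='ccb' goto d→4
  4='ccbd' goto ·  [P0 ends]
  5='d' goto b→9 c→6
  6='dc' goto d→7
  7='dcd' goto d→8
  8='dcdd' goto ·  [P1 ends]
  9='db' goto c→25 d→10
  10='dbd' goto c→11
  11='dbdc' goto a→12
  12='dbdca' goto ·  [P2 ends]
  13='ca' goto b→14
  14='cab' goto c→15 d→17
  15='cabc' goto a→16
  16='cabca' goto ·  [P3 ends]
  17='cabd' goto b→18
  18='cabdb' goto a→19
  19='cabdba' goto ·  [P4 ends]
  20='a' goto d→21
  21='ad' goto b→22
  22='adb' goto c→23
  23='adbc' goto a→24
  24='adbca' goto ·  [P5 ends]
  25='dbc' goto a→26
  26='dbca' goto ·  [P6 ends]

BFS fail/out derivation:
  n1('c'): parent n0 fail=0; on 'c' 0 → fail=0;  out ∅∪∅=∅
  n5('d'): parent n0 fail=0; on 'd' 0 → fail=0;  out ∅∪∅=∅
  n20('a'): parent n0 fail=0; on 'a' 0 → fail=0;  out ∅∪∅=∅
  n2('cc'): parent n1 fail=0; on 'c' 0 → fail=1;  out ∅∪∅=∅
  n6('dc'): parent n5 fail=0; on 'c' 0 → fail=1;  out ∅∪∅=∅
  n9('db'): parent n5 fail=0; on 'b' 0 → fail=0;  out ∅∪∅=∅
  n13('ca'): parent n1 fail=0; on 'a' 0 → fail=20;  out ∅∪∅=∅
  n21('ad'): parent n20 fail=0; on 'd' 0 → fail=5;  out ∅∪∅=∅
  n3('ccb'): parent n2 fail=1; on 'b' 1→0 → fail=0;  out ∅∪∅=∅
  n7('dcd'): parent n6 fail=1; on 'd' 1→0 → fail=5;  out ∅∪∅=∅
  n10('dbd'): parent n9 fail=0; on 'd' 0 → fail=5;  out ∅∪∅=∅
  n14('cab'): parent n13 fail=20; on 'b' 20→0 → fail=0;  out ∅∪∅=∅
  n22('adb'): parent n21 fail=5; on 'b' 5 → fail=9;  out ∅∪∅=∅
  n25('dbc'): parent n9 fail=0; on 'c' 0 → fail=1;  out ∅∪∅=∅
  n4('ccbd'): parent n3 fail=0; on 'd' 0 → fail=5;  out {0}∪∅={0}
  n8('dcdd'): parent n7 fail=5; on 'd' 5→0 → fail=5;  out {1}∪∅={1}
  n11('dbdc'): parent n10 fail=5; on 'c' 5 → fail=6;  out ∅∪∅=∅
  n15('cabc'): parent n14 fail=0; on 'c' 0 → fail=1;  out ∅∪∅=∅
  n17('cabd'): parent n14 fail=0; on 'd' 0 → fail=5;  out ∅∪∅=∅
  n23('adbc'): parent n22 fail=9; on 'c' 9 → fail=25;  out ∅∪∅=∅
  n26('dbca'): parent n25 fail=1; on 'a' 1 → fail=13;  out {6}∪∅={6}
  n12('dbdca'): parent n11 fail=6; on 'a' 6→1 → fail=13;  out {2}∪∅={2}
  n16('cabca'): parent n15 fail=1; on 'a' 1 → fail=13;  out {3}∪∅={3}
  n18('cabdb'): parent n17 fail=5; on 'b' 5 → fail=9;  out ∅∪∅=∅
  n24('adbca'): parent n23 fail=25; on 'a' 25 → fail=26;  out {5}∪{6}={5,6}
  n19('cabdba'): parent n18 fail=9; on 'a' 9→0 → fail=20;  out {4}∪∅={4}

Run:
[0] read 'b'  n0⇒n0
[1] read 'c'  n0⇒n1
[2] read 'c'  n1⇒n2
[3] read 'c'  n2⇒n2 (via fail)
[4] read 'd'  n2⇒n5 (via fail)
[5] read 'd'  n5⇒n5 (via fail)
[6] read 'b'  n5⇒n9
[7] read 'd'  n9⇒n10
[8] read 'c'  n10⇒n11
[9] read 'a'  n11⇒n12  → match P2@[5:9]
[10] read 'c'  n12⇒n1 (via fail)
[11] read 'a'  n1⇒n13
[12] read 'b'  n13⇒n14
[13] read 'c'  n14⇒n15
[14] read 'a'  n15⇒n16  → match P3@[10:14]
[15] read 'b'  n16⇒n14 (via fail)
[16] read 'c'  n14⇒n15
[17] read 'c'  n15⇒n2 (via fail)
[18] read 'b'  n2⇒n3
[19] read 'd'  n3⇒n4  → match P0@[16:19]
[20] read 'a'  n4⇒n20 (via fail)
[21] read 'c'  n20⇒n1 (via fail)
[22] read 'd'  n1⇒n5 (via fail)
[23] read 'b'  n5⇒n9
[24] read 'd'  n9⇒n10
[25] read 'c'  n10⇒n11
[26] read 'a'  n11⇒n12  → match P2@[22:26]
[27] read 'a'  n12⇒n20 (via fail)
[28] read 'c'  n20⇒n1 (via fail)
[29] read 'c'  n1⇒n2
[30] read 'b'  n2⇒n3

Result: [[9,2],[14,3],[19,0],[26,2]]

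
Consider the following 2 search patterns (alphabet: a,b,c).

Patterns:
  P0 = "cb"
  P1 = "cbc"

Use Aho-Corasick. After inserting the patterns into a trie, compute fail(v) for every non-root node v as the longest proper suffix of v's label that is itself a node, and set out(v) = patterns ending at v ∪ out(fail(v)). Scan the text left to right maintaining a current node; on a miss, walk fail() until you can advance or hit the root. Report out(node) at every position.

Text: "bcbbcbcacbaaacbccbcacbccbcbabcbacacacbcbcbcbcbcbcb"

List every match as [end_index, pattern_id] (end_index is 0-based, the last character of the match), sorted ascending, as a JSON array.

Build:
Trie (insert patterns):
  0='ε' goto c→1
  1='c' goto b→2
  2='cb' goto c→3  [P0 ends]
  3='cbc' goto ·  [P1 ends]

BFS fail/out derivation:
  n1('c'): parent n0 fail=0; on 'c' 0 → fail=0;  out ∅∪∅=∅
  n2('cb'): parent n1 fail=0; on 'b' 0 → fail=0;  out {0}∪∅={0}
  n3('cbc'): parent n2 fail=0; on 'c' 0 → fail=1;  out {1}∪∅={1}

Run:
pos 0 'b': at 0
pos 1 'c': at 1
pos 2 'b': at 2  emit P0@[1:2]
pos 3 'b': at 0 ·f
pos 4 'c': at 1
pos 5 'b': at 2  emit P0@[4:5]
pos 6 'c': at 3  emit P1@[4:6]
pos 7 'a': at 0 ·f
pos 8 'c': at 1
pos 9 'b': at 2  emit P0@[8:9]
pos 10 'a': at 0 ·f
pos 11 'a': at 0
pos 12 'a': at 0
pos 13 'c': at 1
pos 14 'b': at 2  emit P0@[13:14]
pos 15 'c': at 3  emit P1@[13:15]
pos 16 'c': at 1 ·f
pos 17 'b': at 2  emit P0@[16:17]
pos 18 'c': at 3  emit P1@[16:18]
pos 19 'a': at 0 ·f
pos 20 'c': at 1
pos 21 'b': at 2  emit P0@[20:21]
pos 22 'c': at 3  emit P1@[20:22]
pos 23 'c': at 1 ·f
pos 24 'b': at 2  emit P0@[23:24]
pos 25 'c': at 3  emit P1@[23:25]
pos 26 'b': at 2 ·f  emit P0@[25:26]
pos 27 'a': at 0 ·f
pos 28 'b': at 0
pos 29 'c': at 1
pos 30 'b': at 2  emit P0@[29:30]
pos 31 'a': at 0 ·f
pos 32 'c': at 1
pos 33 'a': at 0 ·f
pos 34 'c': at 1
pos 35 'a': at 0 ·f
pos 36 'c': at 1
pos 37 'b': at 2  emit P0@[36:37]
pos 38 'c': at 3  emit P1@[36:38]
pos 39 'b': at 2 ·f  emit P0@[38:39]
pos 40 'c': at 3  emit P1@[38:40]
pos 41 'b': at 2 ·f  emit P0@[40:41]
pos 42 'c': at 3  emit P1@[40:42]
pos 43 'b': at 2 ·f  emit P0@[42:43]
pos 44 'c': at 3  emit P1@[42:44]
pos 45 'b': at 2 ·f  emit P0@[44:45]
pos 46 'c': at 3  emit P1@[44:46]
pos 47 'b': at 2 ·f  emit P0@[46:47]
pos 48 'c': at 3  emit P1@[46:48]
pos 49 'b': at 2 ·f  emit P0@[48:49]

Matches: [[2,0],[5,0],[6,1],[9,0],[14,0],[15,1],[17,0],[18,1],[21,0],[22,1],[24,0],[25,1],[26,0],[30,0],[37,0],[38,1],[39,0],[40,1],[41,0],[42,1],[43,0],[44,1],[45,0],[46,1],[47,0],[48,1],[49,0]]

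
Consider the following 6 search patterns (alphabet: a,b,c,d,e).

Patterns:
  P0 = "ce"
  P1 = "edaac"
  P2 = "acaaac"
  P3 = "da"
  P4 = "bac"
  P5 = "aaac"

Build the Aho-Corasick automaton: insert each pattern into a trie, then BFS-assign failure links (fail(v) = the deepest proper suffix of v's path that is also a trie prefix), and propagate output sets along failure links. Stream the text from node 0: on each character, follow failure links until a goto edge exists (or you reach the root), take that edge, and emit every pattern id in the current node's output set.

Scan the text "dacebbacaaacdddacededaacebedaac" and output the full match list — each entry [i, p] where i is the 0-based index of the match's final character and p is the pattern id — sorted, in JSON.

Construct AC machine:
Trie (insert patterns):
  n0 'ε': a→8 b→16 c→1 d→14 e→3
  n1 'c': e→2
  n2 'ce': ·  ←P0
  n3 'e': d→4
  n4 'ed': a→5
  n5 'eda': a→6
  n6 'edaa': c→7
  n7 'edaac': ·  ←P1
  n8 'a': a→19 c→9
  n9 'ac': a→10
  n10 'aca': a→11
  n11 'acaa': a→12
  n12 'acaaa': c→13
  n13 'acaaac': ·  ←P2
  n14 'd': a→15
  n15 'da': ·  ←P3
  n16 'b': a→17
  n17 'ba': c→18
  n18 'bac': ·  ←P4
  n19 'aa': a→20
  n20 'aaa': c→21
  n21 'aaac': ·  ←P5

Failure links (BFS by depth):
  fail(1) 'c': from fail(0)=0 chase 'c': 0 ⇒ 0;  out=∅∪out(0)=∅
  fail(3) 'e': from fail(0)=0 chase 'e': 0 ⇒ 0;  out=∅∪out(0)=∅
  fail(8) 'a': from fail(0)=0 chase 'a': 0 ⇒ 0;  out=∅∪out(0)=∅
  fail(14) 'd': from fail(0)=0 chase 'd': 0 ⇒ 0;  out=∅∪out(0)=∅
  fail(16) 'b': from fail(0)=0 chase 'b': 0 ⇒ 0;  out=∅∪out(0)=∅
  fail(2) 'ce': from fail(1)=0 chase 'e': 0 ⇒ 3;  out={0}∪out(3)={0}
  fail(4) 'ed': from fail(3)=0 chase 'd': 0 ⇒ 14;  out=∅∪out(14)=∅
  fail(9) 'ac': from fail(8)=0 chase 'c': 0 ⇒ 1;  out=∅∪out(1)=∅
  fail(15) 'da': from fail(14)=0 chase 'a': 0 ⇒ 8;  out={3}∪out(8)={3}
  fail(17) 'ba': from fail(16)=0 chase 'a': 0 ⇒ 8;  out=∅∪out(8)=∅
  fail(19) 'aa': from fail(8)=0 chase 'a': 0 ⇒ 8;  out=∅∪out(8)=∅
  fail(5) 'eda': from fail(4)=14 chase 'a': 14 ⇒ 15;  out=∅∪out(15)={3}
  fail(10) 'aca': from fail(9)=1 chase 'a': 1→0 ⇒ 8;  out=∅∪out(8)=∅
  fail(18) 'bac': from fail(17)=8 chase 'c': 8 ⇒ 9;  out={4}∪out(9)={4}
  fail(20) 'aaa': from fail(19)=8 chase 'a': 8 ⇒ 19;  out=∅∪out(19)=∅
  fail(6) 'edaa': from fail(5)=15 chase 'a': 15→8 ⇒ 19;  out=∅∪out(19)=∅
  fail(11) 'acaa': from fail(10)=8 chase 'a': 8 ⇒ 19;  out=∅∪out(19)=∅
  fail(21) 'aaac': from fail(20)=19 chase 'c': 19→8 ⇒ 9;  out={5}∪out(9)={5}
  fail(7) 'edaac': from fail(6)=19 chase 'c': 19→8 ⇒ 9;  out={1}∪out(9)={1}
  fail(12) 'acaaa': from fail(11)=19 chase 'a': 19 ⇒ 20;  out=∅∪out(20)=∅
  fail(13) 'acaaac': from fail(12)=20 chase 'c': 20 ⇒ 21;  out={2}∪out(21)={2,5}

Text stream:
[0] read 'd'  n0⇒n14
[1] read 'a'  n14⇒n15  → match P3@[0:1]
[2] read 'c'  n15⇒n9 ·f
[3] read 'e'  n9⇒n2 ·f  → match P0@[2:3]
[4] read 'b'  n2⇒n16 ·f
[5] read 'b'  n16⇒n16 ·f
[6] read 'a'  n16⇒n17
[7] read 'c'  n17⇒n18  → match P4@[5:7]
[8] read 'a'  n18⇒n10 ·f
[9] read 'a'  n10⇒n11
[10] read 'a'  n11⇒n12
[11] read 'c'  n12⇒n13  → match P2@[6:11],P5@[8:11]
[12] read 'd'  n13⇒n14 ·f
[13] read 'd'  n14⇒n14 ·f
[14] read 'd'  n14⇒n14 ·f
[15] read 'a'  n14⇒n15  → match P3@[14:15]
[16] read 'c'  n15⇒n9 ·f
[17] read 'e'  n9⇒n2 ·f  → match P0@[16:17]
[18] read 'd'  n2⇒n4 ·f
[19] read 'e'  n4⇒n3 ·f
[20] read 'd'  n3⇒n4
[21] read 'a'  n4⇒n5  → match P3@[20:21]
[22] read 'a'  n5⇒n6
[23] read 'c'  n6⇒n7  → match P1@[19:23]
[24] read 'e'  n7⇒n2 ·f  → match P0@[23:24]
[25] read 'b'  n2⇒n16 ·f
[26] read 'e'  n16⇒n3 ·f
[27] read 'd'  n3⇒n4
[28] read 'a'  n4⇒n5  → match P3@[27:28]
[29] read 'a'  n5⇒n6
[30] read 'c'  n6⇒n7  → match P1@[26:30]

All matches (sorted): [[1,3],[3,0],[7,4],[11,2],[11,5],[15,3],[17,0],[21,3],[23,1],[24,0],[28,3],[30,1]]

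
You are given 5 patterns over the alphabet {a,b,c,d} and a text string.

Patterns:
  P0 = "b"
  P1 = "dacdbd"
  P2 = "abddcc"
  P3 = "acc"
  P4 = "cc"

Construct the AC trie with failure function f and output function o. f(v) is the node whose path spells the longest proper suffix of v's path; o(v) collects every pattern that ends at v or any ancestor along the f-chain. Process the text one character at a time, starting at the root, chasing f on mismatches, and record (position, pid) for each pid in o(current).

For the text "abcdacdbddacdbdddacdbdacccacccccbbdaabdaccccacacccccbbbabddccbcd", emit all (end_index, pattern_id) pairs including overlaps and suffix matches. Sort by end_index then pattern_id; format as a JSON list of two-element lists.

Construct AC machine:
Trie (insert patterns):
  n0 'ε': a→8 b→1 c→16 d→2
  n1 'b': ·  ←P0
  n2 'd': a→3
  n3 'da': c→4
  n4 'dac': d→5
  n5 'dacd': b→6
  n6 'dacdb': d→7
  n7 'dacdbd': ·  ←P1
  n8 'a': b→9 c→14
  n9 'ab': d→10
  n10 'abd': d→11
  n11 'abdd': c→12
  n12 'abddc': c→13
  n13 'abddcc': ·  ←P2
  n14 'ac': c→15
  n15 'acc': ·  ←P3
  n16 'c': c→17
  n17 'cc': ·  ←P4

BFS fail/out derivation:
  n1('b'): parent n0 fail=0; on 'b' 0 → fail=0;  out {0}∪∅={0}
  n2('d'): parent n0 fail=0; on 'd' 0 → fail=0;  out ∅∪∅=∅
  n8('a'): parent n0 fail=0; on 'a' 0 → fail=0;  out ∅∪∅=∅
  n16('c'): parent n0 fail=0; on 'c' 0 → fail=0;  out ∅∪∅=∅
  n3('da'): parent n2 fail=0; on 'a' 0 → fail=8;  out ∅∪∅=∅
  n9('ab'): parent n8 fail=0; on 'b' 0 → fail=1;  out ∅∪{0}={0}
  n14('ac'): parent n8 fail=0; on 'c' 0 → fail=16;  out ∅∪∅=∅
  n17('cc'): parent n16 fail=0; on 'c' 0 → fail=16;  out {4}∪∅={4}
  n4('dac'): parent n3 fail=8; on 'c' 8 → fail=14;  out ∅∪∅=∅
  n10('abd'): parent n9 fail=1; on 'd' 1→0 → fail=2;  out ∅∪∅=∅
  n15('acc'): parent n14 fail=16; on 'c' 16 → fail=17;  out {3}∪{4}={3,4}
  n5('dacd'): parent n4 fail=14; on 'd' 14→16→0 → fail=2;  out ∅∪∅=∅
  n11('abdd'): parent n10 fail=2; on 'd' 2→0 → fail=2;  out ∅∪∅=∅
  n6('dacdb'): parent n5 fail=2; on 'b' 2→0 → fail=1;  out ∅∪{0}={0}
  n12('abddc'): parent n11 fail=2; on 'c' 2→0 → fail=16;  out ∅∪∅=∅
  n7('dacdbd'): parent n6 fail=1; on 'd' 1→0 → fail=2;  out {1}∪∅={1}
  n13('abddcc'): parent n12 fail=16; on 'c' 16 → fail=17;  out {2}∪{4}={2,4}

Scan:
[0] read 'a'  n0⇒n8
[1] read 'b'  n8⇒n9  ** P0@[1:1]
[2] read 'c'  n9⇒n16 ·f
[3] read 'd'  n16⇒n2 ·f
[4] read 'a'  n2⇒n3
[5] read 'c'  n3⇒n4
[6] read 'd'  n4⇒n5
[7] read 'b'  n5⇒n6  ** P0@[7:7]
[8] read 'd'  n6⇒n7  ** P1@[3:8]
[9] read 'd'  n7⇒n2 ·f
[10] read 'a'  n2⇒n3
[11] read 'c'  n3⇒n4
[12] read 'd'  n4⇒n5
[13] read 'b'  n5⇒n6  ** P0@[13:13]
[14] read 'd'  n6⇒n7  ** P1@[9:14]
[15] read 'd'  n7⇒n2 ·f
[16] read 'd'  n2⇒n2 ·f
[17] read 'a'  n2⇒n3
[18] read 'c'  n3⇒n4
[19] read 'd'  n4⇒n5
[20] read 'b'  n5⇒n6  ** P0@[20:20]
[21] read 'd'  n6⇒n7  ** P1@[16:21]
[22] read 'a'  n7⇒n3 ·f
[23] read 'c'  n3⇒n4
[24] read 'c'  n4⇒n15 ·f  ** P3@[22:24],P4@[23:24]
[25] read 'c'  n15⇒n17 ·f  ** P4@[24:25]
[26] read 'a'  n17⇒n8 ·f
[27] read 'c'  n8⇒n14
[28] read 'c'  n14⇒n15  ** P3@[26:28],P4@[27:28]
[29] read 'c'  n15⇒n17 ·f  ** P4@[28:29]
[30] read 'c'  n17⇒n17 ·f  ** P4@[29:30]
[31] read 'c'  n17⇒n17 ·f  ** P4@[30:31]
[32] read 'b'  n17⇒n1 ·f  ** P0@[32:32]
[33] read 'b'  n1⇒n1 ·f  ** P0@[33:33]
[34] read 'd'  n1⇒n2 ·f
[35] read 'a'  n2⇒n3
[36] read 'a'  n3⇒n8 ·f
[37] read 'b'  n8⇒n9  ** P0@[37:37]
[38] read 'd'  n9⇒n10
[39] read 'a'  n10⇒n3 ·f
[40] read 'c'  n3⇒n4
[41] read 'c'  n4⇒n15 ·f  ** P3@[39:41],P4@[40:41]
[42] read 'c'  n15⇒n17 ·f  ** P4@[41:42]
[43] read 'c'  n17⇒n17 ·f  ** P4@[42:43]
[44] read 'a'  n17⇒n8 ·f
[45] read 'c'  n8⇒n14
[46] read 'a'  n14⇒n8 ·f
[47] read 'c'  n8⇒n14
[48] read 'c'  n14⇒n15  ** P3@[46:48],P4@[47:48]
[49] read 'c'  n15⇒n17 ·f  ** P4@[48:49]
[50] read 'c'  n17⇒n17 ·f  ** P4@[49:50]
[51] read 'c'  n17⇒n17 ·f  ** P4@[50:51]
[52] read 'b'  n17⇒n1 ·f  ** P0@[52:52]
[53] read 'b'  n1⇒n1 ·f  ** P0@[53:53]
[54] read 'b'  n1⇒n1 ·f  ** P0@[54:54]
[55] read 'a'  n1⇒n8 ·f
[56] read 'b'  n8⇒n9  ** P0@[56:56]
[57] read 'd'  n9⇒n10
[58] read 'd'  n10⇒n11
[59] read 'c'  n11⇒n12
[60] read 'c'  n12⇒n13  ** P2@[55:60],P4@[59:60]
[61] read 'b'  n13⇒n1 ·f  ** P0@[61:61]
[62] read 'c'  n1⇒n16 ·f
[63] read 'd'  n16⇒n2 ·f

All matches (sorted): [[1,0],[7,0],[8,1],[13,0],[14,1],[20,0],[21,1],[24,3],[24,4],[25,4],[28,3],[28,4],[29,4],[30,4],[31,4],[32,0],[33,0],[37,0],[41,3],[41,4],[42,4],[43,4],[48,3],[48,4],[49,4],[50,4],[51,4],[52,0],[53,0],[54,0],[56,0],[60,2],[60,4],[61,0]]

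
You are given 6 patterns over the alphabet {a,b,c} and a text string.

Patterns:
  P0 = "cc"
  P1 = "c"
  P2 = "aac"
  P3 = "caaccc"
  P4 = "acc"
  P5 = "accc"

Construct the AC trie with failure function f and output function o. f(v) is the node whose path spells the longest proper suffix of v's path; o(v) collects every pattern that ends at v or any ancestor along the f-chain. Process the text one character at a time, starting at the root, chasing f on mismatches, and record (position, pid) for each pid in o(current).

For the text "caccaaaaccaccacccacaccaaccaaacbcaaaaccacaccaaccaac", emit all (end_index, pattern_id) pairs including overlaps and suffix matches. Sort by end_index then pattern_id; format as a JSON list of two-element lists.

Build automaton:
Trie (insert patterns):
  0='ε' goto a→3 c→1
  1='c' goto a→6 c→2  ←P1
  2='cc' goto ·  ←P0
  3='a' goto a→4 c→11
  4='aa' goto c→5
  5='aac' goto ·  ←P2
  6='ca' goto a→7
  7='caa' goto c→8
  8='caac' goto c→9
  9='caacc' goto c→10
  10='caaccc' goto ·  ←P3
  11='ac' goto c→12
  12='acc' goto c→13  ←P4
  13='accc' goto ·  ←P5

BFS fail/out derivation:
  n1('c'): parent n0 fail=0; on 'c' 0 → fail=0;  out {1}∪∅={1}
  n3('a'): parent n0 fail=0; on 'a' 0 → fail=0;  out ∅∪∅=∅
  n2('cc'): parent n1 fail=0; on 'c' 0 → fail=1;  out {0}∪{1}={0,1}
  n4('aa'): parent n3 fail=0; on 'a' 0 → fail=3;  out ∅∪∅=∅
  n6('ca'): parent n1 fail=0; on 'a' 0 → fail=3;  out ∅∪∅=∅
  n11('ac'): parent n3 fail=0; on 'c' 0 → fail=1;  out ∅∪{1}={1}
  n5('aac'): parent n4 fail=3; on 'c' 3 → fail=11;  out {2}∪{1}={1,2}
  n7('caa'): parent n6 fail=3; on 'a' 3 → fail=4;  out ∅∪∅=∅
  n12('acc'): parent n11 fail=1; on 'c' 1 → fail=2;  out {4}∪{0,1}={0,1,4}
  n8('caac'): parent n7 fail=4; on 'c' 4 → fail=5;  out ∅∪{1,2}={1,2}
  n13('accc'): parent n12 fail=2; on 'c' 2→1 → fail=2;  out {5}∪{0,1}={0,1,5}
  n9('caacc'): parent n8 fail=5; on 'c' 5→11 → fail=12;  out ∅∪{0,1,4}={0,1,4}
  n10('caaccc'): parent n9 fail=12; on 'c' 12 → fail=13;  out {3}∪{0,1,5}={0,1,3,5}

Run:
i=0 'c': node 0→1  ** P1@[0:0]
i=1 'a': node 1→6
i=2 'c': node 6→11 ·f  ** P1@[2:2]
i=3 'c': node 11→12  ** P0@[2:3],P1@[3:3],P4@[1:3]
i=4 'a': node 12→6 ·f
i=5 'a': node 6→7
i=6 'a': node 7→4 ·f
i=7 'a': node 4→4 ·f
i=8 'c': node 4→5  ** P1@[8:8],P2@[6:8]
i=9 'c': node 5→12 ·f  ** P0@[8:9],P1@[9:9],P4@[7:9]
i=10 'a': node 12→6 ·f
i=11 'c': node 6→11 ·f  ** P1@[11:11]
i=12 'c': node 11→12  ** P0@[11:12],P1@[12:12],P4@[10:12]
i=13 'a': node 12→6 ·f
i=14 'c': node 6→11 ·f  ** P1@[14:14]
i=15 'c': node 11→12  ** P0@[14:15],P1@[15:15],P4@[13:15]
i=16 'c': node 12→13  ** P0@[15:16],P1@[16:16],P5@[13:16]
i=17 'a': node 13→6 ·f
i=18 'c': node 6→11 ·f  ** P1@[18:18]
i=19 'a': node 11→6 ·f
i=20 'c': node 6→11 ·f  ** P1@[20:20]
i=21 'c': node 11→12  ** P0@[20:21],P1@[21:21],P4@[19:21]
i=22 'a': node 12→6 ·f
i=23 'a': node 6→7
i=24 'c': node 7→8  ** P1@[24:24],P2@[22:24]
i=25 'c': node 8→9  ** P0@[24:25],P1@[25:25],P4@[23:25]
i=26 'a': node 9→6 ·f
i=27 'a': node 6→7
i=28 'a': node 7→4 ·f
i=29 'c': node 4→5  ** P1@[29:29],P2@[27:29]
i=30 'b': node 5→0 ·f
i=31 'c': node 0→1  ** P1@[31:31]
i=32 'a': node 1→6
i=33 'a': node 6→7
i=34 'a': node 7→4 ·f
i=35 'a': node 4→4 ·f
i=36 'c': node 4→5  ** P1@[36:36],P2@[34:36]
i=37 'c': node 5→12 ·f  ** P0@[36:37],P1@[37:37],P4@[35:37]
i=38 'a': node 12→6 ·f
i=39 'c': node 6→11 ·f  ** P1@[39:39]
i=40 'a': node 11→6 ·f
i=41 'c': node 6→11 ·f  ** P1@[41:41]
i=42 'c': node 11→12  ** P0@[41:42],P1@[42:42],P4@[40:42]
i=43 'a': node 12→6 ·f
i=44 'a': node 6→7
i=45 'c': node 7→8  ** P1@[45:45],P2@[43:45]
i=46 'c': node 8→9  ** P0@[45:46],P1@[46:46],P4@[44:46]
i=47 'a': node 9→6 ·f
i=48 'a': node 6→7
i=49 'c': node 7→8  ** P1@[49:49],P2@[47:49]

Result: [[0,1],[2,1],[3,0],[3,1],[3,4],[8,1],[8,2],[9,0],[9,1],[9,4],[11,1],[12,0],[12,1],[12,4],[14,1],[15,0],[15,1],[15,4],[16,0],[16,1],[16,5],[18,1],[20,1],[21,0],[21,1],[21,4],[24,1],[24,2],[25,0],[25,1],[25,4],[29,1],[29,2],[31,1],[36,1],[36,2],[37,0],[37,1],[37,4],[39,1],[41,1],[42,0],[42,1],[42,4],[45,1],[45,2],[46,0],[46,1],[46,4],[49,1],[49,2]]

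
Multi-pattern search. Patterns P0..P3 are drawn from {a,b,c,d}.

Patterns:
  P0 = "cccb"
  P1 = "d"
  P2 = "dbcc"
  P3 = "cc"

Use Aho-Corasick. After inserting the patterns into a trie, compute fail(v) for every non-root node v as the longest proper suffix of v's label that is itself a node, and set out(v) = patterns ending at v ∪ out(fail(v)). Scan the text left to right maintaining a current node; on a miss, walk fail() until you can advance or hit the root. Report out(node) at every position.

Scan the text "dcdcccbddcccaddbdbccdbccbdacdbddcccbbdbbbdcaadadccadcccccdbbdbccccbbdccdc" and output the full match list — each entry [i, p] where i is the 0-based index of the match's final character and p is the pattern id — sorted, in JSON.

Build:
Trie (insert patterns):
  0='ε' goto c→1 d→5
  1='c' goto c→2
  2='cc' goto c→3  ←P3
  3='ccc' goto b→4
  4='cccb' goto ·  ←P0
  5='d' goto b→6  ←P1
  6='db' goto c→7
  7='dbc' goto c→8
  8='dbcc' goto ·  ←P2

Failure links (BFS by depth):
  fail(1) 'c': from fail(0)=0 chase 'c': 0 ⇒ 0;  out=∅∪out(0)=∅
  fail(5) 'd': from fail(0)=0 chase 'd': 0 ⇒ 0;  out={1}∪out(0)={1}
  fail(2) 'cc': from fail(1)=0 chase 'c': 0 ⇒ 1;  out={3}∪out(1)={3}
  fail(6) 'db': from fail(5)=0 chase 'b': 0 ⇒ 0;  out=∅∪out(0)=∅
  fail(3) 'ccc': from fail(2)=1 chase 'c': 1 ⇒ 2;  out=∅∪out(2)={3}
  fail(7) 'dbc': from fail(6)=0 chase 'c': 0 ⇒ 1;  out=∅∪out(1)=∅
  fail(4) 'cccb': from fail(3)=2 chase 'b': 2→1→0 ⇒ 0;  out={0}∪out(0)={0}
  fail(8) 'dbcc': from fail(7)=1 chase 'c': 1 ⇒ 2;  out={2}∪out(2)={2,3}

Scan:
[0] read 'd'  n0⇒n5  → match P1@[0:0]
[1] read 'c'  n5⇒n1 (via fail)
[2] read 'd'  n1⇒n5 (via fail)  → match P1@[2:2]
[3] read 'c'  n5⇒n1 (via fail)
[4] read 'c'  n1⇒n2  → match P3@[3:4]
[5] read 'c'  n2⇒n3  → match P3@[4:5]
[6] read 'b'  n3⇒n4  → match P0@[3:6]
[7] read 'd'  n4⇒n5 (via fail)  → match P1@[7:7]
[8] read 'd'  n5⇒n5 (via fail)  → match P1@[8:8]
[9] read 'c'  n5⇒n1 (via fail)
[10] read 'c'  n1⇒n2  → match P3@[9:10]
[11] read 'c'  n2⇒n3  → match P3@[10:11]
[12] read 'a'  n3⇒n0 (via fail)
[13] read 'd'  n0⇒n5  → match P1@[13:13]
[14] read 'd'  n5⇒n5 (via fail)  → match P1@[14:14]
[15] read 'b'  n5⇒n6
[16] read 'd'  n6⇒n5 (via fail)  → match P1@[16:16]
[17] read 'b'  n5⇒n6
[18] read 'c'  n6⇒n7
[19] read 'c'  n7⇒n8  → match P2@[16:19],P3@[18:19]
[20] read 'd'  n8⇒n5 (via fail)  → match P1@[20:20]
[21] read 'b'  n5⇒n6
[22] read 'c'  n6⇒n7
[23] read 'c'  n7⇒n8  → match P2@[20:23],P3@[22:23]
[24] read 'b'  n8⇒n0 (via fail)
[25] read 'd'  n0⇒n5  → match P1@[25:25]
[26] read 'a'  n5⇒n0 (via fail)
[27] read 'c'  n0⇒n1
[28] read 'd'  n1⇒n5 (via fail)  → match P1@[28:28]
[29] read 'b'  n5⇒n6
[30] read 'd'  n6⇒n5 (via fail)  → match P1@[30:30]
[31] read 'd'  n5⇒n5 (via fail)  → match P1@[31:31]
[32] read 'c'  n5⇒n1 (via fail)
[33] read 'c'  n1⇒n2  → match P3@[32:33]
[34] read 'c'  n2⇒n3  → match P3@[33:34]
[35] read 'b'  n3⇒n4  → match P0@[32:35]
[36] read 'b'  n4⇒n0 (via fail)
[37] read 'd'  n0⇒n5  → match P1@[37:37]
[38] read 'b'  n5⇒n6
[39] read 'b'  n6⇒n0 (via fail)
[40] read 'b'  n0⇒n0
[41] read 'd'  n0⇒n5  → match P1@[41:41]
[42] read 'c'  n5⇒n1 (via fail)
[43] read 'a'  n1⇒n0 (via fail)
[44] read 'a'  n0⇒n0
[45] read 'd'  n0⇒n5  → match P1@[45:45]
[46] read 'a'  n5⇒n0 (via fail)
[47] read 'd'  n0⇒n5  → match P1@[47:47]
[48] read 'c'  n5⇒n1 (via fail)
[49] read 'c'  n1⇒n2  → match P3@[48:49]
[50] read 'a'  n2⇒n0 (via fail)
[51] read 'd'  n0⇒n5  → match P1@[51:51]
[52] read 'c'  n5⇒n1 (via fail)
[53] read 'c'  n1⇒n2  → match P3@[52:53]
[54] read 'c'  n2⇒n3  → match P3@[53:54]
[55] read 'c'  n3⇒n3 (via fail)  → match P3@[54:55]
[56] read 'c'  n3⇒n3 (via fail)  → match P3@[55:56]
[57] read 'd'  n3⇒n5 (via fail)  → match P1@[57:57]
[58] read 'b'  n5⇒n6
[59] read 'b'  n6⇒n0 (via fail)
[60] read 'd'  n0⇒n5  → match P1@[60:60]
[61] read 'b'  n5⇒n6
[62] read 'c'  n6⇒n7
[63] read 'c'  n7⇒n8  → match P2@[60:63],P3@[62:63]
[64] read 'c'  n8⇒n3 (via fail)  → match P3@[63:64]
[65] read 'c'  n3⇒n3 (via fail)  → match P3@[64:65]
[66] read 'b'  n3⇒n4  → match P0@[63:66]
[67] read 'b'  n4⇒n0 (via fail)
[68] read 'd'  n0⇒n5  → match P1@[68:68]
[69] read 'c'  n5⇒n1 (via fail)
[70] read 'c'  n1⇒n2  → match P3@[69:70]
[71] read 'd'  n2⇒n5 (via fail)  → match P1@[71:71]
[72] read 'c'  n5⇒n1 (via fail)

All matches (sorted): [[0,1],[2,1],[4,3],[5,3],[6,0],[7,1],[8,1],[10,3],[11,3],[13,1],[14,1],[16,1],[19,2],[19,3],[20,1],[23,2],[23,3],[25,1],[28,1],[30,1],[31,1],[33,3],[34,3],[35,0],[37,1],[41,1],[45,1],[47,1],[49,3],[51,1],[53,3],[54,3],[55,3],[56,3],[57,1],[60,1],[63,2],[63,3],[64,3],[65,3],[66,0],[68,1],[70,3],[71,1]]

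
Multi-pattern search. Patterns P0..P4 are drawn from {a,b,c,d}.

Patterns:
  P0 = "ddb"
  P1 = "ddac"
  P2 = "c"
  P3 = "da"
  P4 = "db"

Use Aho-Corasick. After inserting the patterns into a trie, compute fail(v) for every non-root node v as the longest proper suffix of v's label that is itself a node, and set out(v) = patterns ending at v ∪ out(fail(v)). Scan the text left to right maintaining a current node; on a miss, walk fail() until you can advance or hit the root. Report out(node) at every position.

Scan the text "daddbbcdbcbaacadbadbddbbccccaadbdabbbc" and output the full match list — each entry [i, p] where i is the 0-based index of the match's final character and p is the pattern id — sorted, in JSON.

Construct AC machine:
Trie nodes:
  n0 'ε': c→6 d→1
  n1 'd': a→7 b→8 d→2
  n2 'dd': a→4 b→3
  n3 'ddb': ·  [P0 ends]
  n4 'dda': c→5
  n5 'ddac': ·  [P1 ends]
  n6 'c': ·  [P2 ends]
  n7 'da': ·  [P3 ends]
  n8 'db': ·  [P4 ends]

BFS fail/out derivation:
  fail(1) 'd': from fail(0)=0 chase 'd': 0 ⇒ 0;  out=∅∪out(0)=∅
  fail(6) 'c': from fail(0)=0 chase 'c': 0 ⇒ 0;  out={2}∪out(0)={2}
  fail(2) 'dd': from fail(1)=0 chase 'd': 0 ⇒ 1;  out=∅∪out(1)=∅
  fail(7) 'da': from fail(1)=0 chase 'a': 0 ⇒ 0;  out={3}∪out(0)={3}
  fail(8) 'db': from fail(1)=0 chase 'b': 0 ⇒ 0;  out={4}∪out(0)={4}
  fail(3) 'ddb': from fail(2)=1 chase 'b': 1 ⇒ 8;  out={0}∪out(8)={0,4}
  fail(4) 'dda': from fail(2)=1 chase 'a': 1 ⇒ 7;  out=∅∪out(7)={3}
  fail(5) 'ddac': from fail(4)=7 chase 'c': 7→0 ⇒ 6;  out={1}∪out(6)={1,2}

Run:
[0] read 'd'  n0⇒n1
[1] read 'a'  n1⇒n7  ** P3@[0:1]
[2] read 'd'  n7⇒n1 (via fail)
[3] read 'd'  n1⇒n2
[4] read 'b'  n2⇒n3  ** P0@[2:4],P4@[3:4]
[5] read 'b'  n3⇒n0 (via fail)
[6] read 'c'  n0⇒n6  ** P2@[6:6]
[7] read 'd'  n6⇒n1 (via fail)
[8] read 'b'  n1⇒n8  ** P4@[7:8]
[9] read 'c'  n8⇒n6 (via fail)  ** P2@[9:9]
[10] read 'b'  n6⇒n0 (via fail)
[11] read 'a'  n0⇒n0
[12] read 'a'  n0⇒n0
[13] read 'c'  n0⇒n6  ** P2@[13:13]
[14] read 'a'  n6⇒n0 (via fail)
[15] read 'd'  n0⇒n1
[16] read 'b'  n1⇒n8  ** P4@[15:16]
[17] read 'a'  n8⇒n0 (via fail)
[18] read 'd'  n0⇒n1
[19] read 'b'  n1⇒n8  ** P4@[18:19]
[20] read 'd'  n8⇒n1 (via fail)
[21] read 'd'  n1⇒n2
[22] read 'b'  n2⇒n3  ** P0@[20:22],P4@[21:22]
[23] read 'b'  n3⇒n0 (via fail)
[24] read 'c'  n0⇒n6  ** P2@[24:24]
[25] read 'c'  n6⇒n6 (via fail)  ** P2@[25:25]
[26] read 'c'  n6⇒n6 (via fail)  ** P2@[26:26]
[27] read 'c'  n6⇒n6 (via fail)  ** P2@[27:27]
[28] read 'a'  n6⇒n0 (via fail)
[29] read 'a'  n0⇒n0
[30] read 'd'  n0⇒n1
[31] read 'b'  n1⇒n8  ** P4@[30:31]
[32] read 'd'  n8⇒n1 (via fail)
[33] read 'a'  n1⇒n7  ** P3@[32:33]
[34] read 'b'  n7⇒n0 (via fail)
[35] read 'b'  n0⇒n0
[36] read 'b'  n0⇒n0
[37] read 'c'  n0⇒n6  ** P2@[37:37]

Matches: [[1,3],[4,0],[4,4],[6,2],[8,4],[9,2],[13,2],[16,4],[19,4],[22,0],[22,4],[24,2],[25,2],[26,2],[27,2],[31,4],[33,3],[37,2]]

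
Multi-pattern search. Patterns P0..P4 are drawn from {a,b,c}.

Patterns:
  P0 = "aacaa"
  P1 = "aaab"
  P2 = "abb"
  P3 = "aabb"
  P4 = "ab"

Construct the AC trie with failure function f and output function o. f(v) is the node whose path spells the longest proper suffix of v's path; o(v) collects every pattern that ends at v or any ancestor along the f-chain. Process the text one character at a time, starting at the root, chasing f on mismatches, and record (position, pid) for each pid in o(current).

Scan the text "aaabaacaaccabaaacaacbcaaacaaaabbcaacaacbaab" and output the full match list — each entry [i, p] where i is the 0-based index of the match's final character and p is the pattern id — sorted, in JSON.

Construct AC machine:
Trie nodes:
  n0 'ε': a→1
  n1 'a': a→2 b→8
  n2 'aa': a→6 b→10 c→3
  n3 'aac': a→4
  n4 'aaca': a→5
  n5 'aacaa': ·  ←P0
  n6 'aaa': b→7
  n7 'aaab': ·  ←P1
  n8 'ab': b→9  ←P4
  n9 'abb': ·  ←P2
  n10 'aab': b→11
  n11 'aabb': ·  ←P3

Failure links (BFS by depth):
  n1('a'): parent n0 fail=0; on 'a' 0 → fail=0;  out ∅∪∅=∅
  n2('aa'): parent n1 fail=0; on 'a' 0 → fail=1;  out ∅∪∅=∅
  n8('ab'): parent n1 fail=0; on 'b' 0 → fail=0;  out {4}∪∅={4}
  n3('aac'): parent n2 fail=1; on 'c' 1→0 → fail=0;  out ∅∪∅=∅
  n6('aaa'): parent n2 fail=1; on 'a' 1 → fail=2;  out ∅∪∅=∅
  n9('abb'): parent n8 fail=0; on 'b' 0 → fail=0;  out {2}∪∅={2}
  n10('aab'): parent n2 fail=1; on 'b' 1 → fail=8;  out ∅∪{4}={4}
  n4('aaca'): parent n3 fail=0; on 'a' 0 → fail=1;  out ∅∪∅=∅
  n7('aaab'): parent n6 fail=2; on 'b' 2 → fail=10;  out {1}∪{4}={1,4}
  n11('aabb'): parent n10 fail=8; on 'b' 8 → fail=9;  out {3}∪{2}={2,3}
  n5('aacaa'): parent n4 fail=1; on 'a' 1 → fail=2;  out {0}∪∅={0}

Scan:
[0] read 'a'  n0⇒n1
[1] read 'a'  n1⇒n2
[2] read 'a'  n2⇒n6
[3] read 'b'  n6⇒n7  emit P1@[0:3],P4@[2:3]
[4] read 'a'  n7⇒n1 (fail-walked)
[5] read 'a'  n1⇒n2
[6] read 'c'  n2⇒n3
[7] read 'a'  n3⇒n4
[8] read 'a'  n4⇒n5  emit P0@[4:8]
[9] read 'c'  n5⇒n3 (fail-walked)
[10] read 'c'  n3⇒n0 (fail-walked)
[11] read 'a'  n0⇒n1
[12] read 'b'  n1⇒n8  emit P4@[11:12]
[13] read 'a'  n8⇒n1 (fail-walked)
[14] read 'a'  n1⇒n2
[15] read 'a'  n2⇒n6
[16] read 'c'  n6⇒n3 (fail-walked)
[17] read 'a'  n3⇒n4
[18] read 'a'  n4⇒n5  emit P0@[14:18]
[19] read 'c'  n5⇒n3 (fail-walked)
[20] read 'b'  n3⇒n0 (fail-walked)
[21] read 'c'  n0⇒n0
[22] read 'a'  n0⇒n1
[23] read 'a'  n1⇒n2
[24] read 'a'  n2⇒n6
[25] read 'c'  n6⇒n3 (fail-walked)
[26] read 'a'  n3⇒n4
[27] read 'a'  n4⇒n5  emit P0@[23:27]
[28] read 'a'  n5⇒n6 (fail-walked)
[29] read 'a'  n6⇒n6 (fail-walked)
[30] read 'b'  n6⇒n7  emit P1@[27:30],P4@[29:30]
[31] read 'b'  n7⇒n11 (fail-walked)  emit P2@[29:31],P3@[28:31]
[32] read 'c'  n11⇒n0 (fail-walked)
[33] read 'a'  n0⇒n1
[34] read 'a'  n1⇒n2
[35] read 'c'  n2⇒n3
[36] read 'a'  n3⇒n4
[37] read 'a'  n4⇒n5  emit P0@[33:37]
[38] read 'c'  n5⇒n3 (fail-walked)
[39] read 'b'  n3⇒n0 (fail-walked)
[40] read 'a'  n0⇒n1
[41] read 'a'  n1⇒n2
[42] read 'b'  n2⇒n10  emit P4@[41:42]

Matches: [[3,1],[3,4],[8,0],[12,4],[18,0],[27,0],[30,1],[30,4],[31,2],[31,3],[37,0],[42,4]]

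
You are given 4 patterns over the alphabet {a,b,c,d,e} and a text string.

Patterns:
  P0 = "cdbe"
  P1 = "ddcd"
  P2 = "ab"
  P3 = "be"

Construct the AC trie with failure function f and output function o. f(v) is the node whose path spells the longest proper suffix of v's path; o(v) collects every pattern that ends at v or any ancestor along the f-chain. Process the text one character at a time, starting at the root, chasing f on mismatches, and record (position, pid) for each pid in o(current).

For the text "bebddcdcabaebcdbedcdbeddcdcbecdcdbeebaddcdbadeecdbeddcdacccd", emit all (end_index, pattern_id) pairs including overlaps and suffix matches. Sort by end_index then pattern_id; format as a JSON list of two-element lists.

Build:
Trie nodes:
  n0 'ε': a→9 b→11 c→1 d→5
  n1 'c': d→2
  n2 'cd': b→3
  n3 'cdb': e→4
  n4 'cdbe': ·  ←P0
  n5 'd': d→6
  n6 'dd': c→7
  n7 'ddc': d→8
  n8 'ddcd': ·  ←P1
  n9 'a': b→10
  n10 'ab': ·  ←P2
  n11 'b': e→12
  n12 'be': ·  ←P3

BFS fail/out derivation:
  fail(1) 'c': from fail(0)=0 chase 'c': 0 ⇒ 0;  out=∅∪out(0)=∅
  fail(5) 'd': from fail(0)=0 chase 'd': 0 ⇒ 0;  out=∅∪out(0)=∅
  fail(9) 'a': from fail(0)=0 chase 'a': 0 ⇒ 0;  out=∅∪out(0)=∅
  fail(11) 'b': from fail(0)=0 chase 'b': 0 ⇒ 0;  out=∅∪out(0)=∅
  fail(2) 'cd': from fail(1)=0 chase 'd': 0 ⇒ 5;  out=∅∪out(5)=∅
  fail(6) 'dd': from fail(5)=0 chase 'd': 0 ⇒ 5;  out=∅∪out(5)=∅
  fail(10) 'ab': from fail(9)=0 chase 'b': 0 ⇒ 11;  out={2}∪out(11)={2}
  fail(12) 'be': from fail(11)=0 chase 'e': 0 ⇒ 0;  out={3}∪out(0)={3}
  fail(3) 'cdb': from fail(2)=5 chase 'b': 5→0 ⇒ 11;  out=∅∪out(11)=∅
  fail(7) 'ddc': from fail(6)=5 chase 'c': 5→0 ⇒ 1;  out=∅∪out(1)=∅
  fail(4) 'cdbe': from fail(3)=11 chase 'e': 11 ⇒ 12;  out={0}∪out(12)={0,3}
  fail(8) 'ddcd': from fail(7)=1 chase 'd': 1 ⇒ 2;  out={1}∪out(2)={1}

Scan:
[0] read 'b'  n0⇒n11
[1] read 'e'  n11⇒n12  → match P3@[0:1]
[2] read 'b'  n12⇒n11 (fail-walked)
[3] read 'd'  n11⇒n5 (fail-walked)
[4] read 'd'  n5⇒n6
[5] read 'c'  n6⇒n7
[6] read 'd'  n7⇒n8  → match P1@[3:6]
[7] read 'c'  n8⇒n1 (fail-walked)
[8] read 'a'  n1⇒n9 (fail-walked)
[9] read 'b'  n9⇒n10  → match P2@[8:9]
[10] read 'a'  n10⇒n9 (fail-walked)
[11] read 'e'  n9⇒n0 (fail-walked)
[12] read 'b'  n0⇒n11
[13] read 'c'  n11⇒n1 (fail-walked)
[14] read 'd'  n1⇒n2
[15] read 'b'  n2⇒n3
[16] read 'e'  n3⇒n4  → match P0@[13:16],P3@[15:16]
[17] read 'd'  n4⇒n5 (fail-walked)
[18] read 'c'  n5⇒n1 (fail-walked)
[19] read 'd'  n1⇒n2
[20] read 'b'  n2⇒n3
[21] read 'e'  n3⇒n4  → match P0@[18:21],P3@[20:21]
[22] read 'd'  n4⇒n5 (fail-walked)
[23] read 'd'  n5⇒n6
[24] read 'c'  n6⇒n7
[25] read 'd'  n7⇒n8  → match P1@[22:25]
[26] read 'c'  n8⇒n1 (fail-walked)
[27] read 'b'  n1⇒n11 (fail-walked)
[28] read 'e'  n11⇒n12  → match P3@[27:28]
[29] read 'c'  n12⇒n1 (fail-walked)
[30] read 'd'  n1⇒n2
[31] read 'c'  n2⇒n1 (fail-walked)
[32] read 'd'  n1⇒n2
[33] read 'b'  n2⇒n3
[34] read 'e'  n3⇒n4  → match P0@[31:34],P3@[33:34]
[35] read 'e'  n4⇒n0 (fail-walked)
[36] read 'b'  n0⇒n11
[37] read 'a'  n11⇒n9 (fail-walked)
[38] read 'd'  n9⇒n5 (fail-walked)
[39] read 'd'  n5⇒n6
[40] read 'c'  n6⇒n7
[41] read 'd'  n7⇒n8  → match P1@[38:41]
[42] read 'b'  n8⇒n3 (fail-walked)
[43] read 'a'  n3⇒n9 (fail-walked)
[44] read 'd'  n9⇒n5 (fail-walked)
[45] read 'e'  n5⇒n0 (fail-walked)
[46] read 'e'  n0⇒n0
[47] read 'c'  n0⇒n1
[48] read 'd'  n1⇒n2
[49] read 'b'  n2⇒n3
[50] read 'e'  n3⇒n4  → match P0@[47:50],P3@[49:50]
[51] read 'd'  n4⇒n5 (fail-walked)
[52] read 'd'  n5⇒n6
[53] read 'c'  n6⇒n7
[54] read 'd'  n7⇒n8  → match P1@[51:54]
[55] read 'a'  n8⇒n9 (fail-walked)
[56] read 'c'  n9⇒n1 (fail-walked)
[57] read 'c'  n1⇒n1 (fail-walked)
[58] read 'c'  n1⇒n1 (fail-walked)
[59] read 'd'  n1⇒n2

Matches: [[1,3],[6,1],[9,2],[16,0],[16,3],[21,0],[21,3],[25,1],[28,3],[34,0],[34,3],[41,1],[50,0],[50,3],[54,1]]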